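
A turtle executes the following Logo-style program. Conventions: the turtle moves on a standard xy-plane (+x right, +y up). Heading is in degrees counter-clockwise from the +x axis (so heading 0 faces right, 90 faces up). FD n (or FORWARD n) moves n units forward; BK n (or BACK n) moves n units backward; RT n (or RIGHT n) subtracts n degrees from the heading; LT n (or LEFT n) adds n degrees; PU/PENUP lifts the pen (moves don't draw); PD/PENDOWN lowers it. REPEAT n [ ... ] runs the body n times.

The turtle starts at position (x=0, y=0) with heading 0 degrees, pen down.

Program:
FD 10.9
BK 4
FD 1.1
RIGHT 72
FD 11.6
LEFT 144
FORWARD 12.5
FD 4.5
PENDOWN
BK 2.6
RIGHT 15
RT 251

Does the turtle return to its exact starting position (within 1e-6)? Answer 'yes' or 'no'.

Answer: no

Derivation:
Executing turtle program step by step:
Start: pos=(0,0), heading=0, pen down
FD 10.9: (0,0) -> (10.9,0) [heading=0, draw]
BK 4: (10.9,0) -> (6.9,0) [heading=0, draw]
FD 1.1: (6.9,0) -> (8,0) [heading=0, draw]
RT 72: heading 0 -> 288
FD 11.6: (8,0) -> (11.585,-11.032) [heading=288, draw]
LT 144: heading 288 -> 72
FD 12.5: (11.585,-11.032) -> (15.447,0.856) [heading=72, draw]
FD 4.5: (15.447,0.856) -> (16.838,5.136) [heading=72, draw]
PD: pen down
BK 2.6: (16.838,5.136) -> (16.034,2.663) [heading=72, draw]
RT 15: heading 72 -> 57
RT 251: heading 57 -> 166
Final: pos=(16.034,2.663), heading=166, 7 segment(s) drawn

Start position: (0, 0)
Final position: (16.034, 2.663)
Distance = 16.254; >= 1e-6 -> NOT closed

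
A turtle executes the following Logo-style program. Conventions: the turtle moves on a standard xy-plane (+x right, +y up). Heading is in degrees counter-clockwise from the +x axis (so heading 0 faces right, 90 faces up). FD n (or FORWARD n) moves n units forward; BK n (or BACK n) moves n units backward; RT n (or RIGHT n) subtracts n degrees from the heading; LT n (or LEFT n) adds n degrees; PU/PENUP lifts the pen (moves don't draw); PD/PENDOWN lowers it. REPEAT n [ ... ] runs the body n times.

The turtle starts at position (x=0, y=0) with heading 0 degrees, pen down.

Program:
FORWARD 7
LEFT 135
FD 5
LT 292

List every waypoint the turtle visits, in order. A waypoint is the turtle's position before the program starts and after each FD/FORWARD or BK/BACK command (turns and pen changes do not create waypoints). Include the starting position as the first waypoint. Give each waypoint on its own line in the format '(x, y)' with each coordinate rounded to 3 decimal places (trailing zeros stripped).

Answer: (0, 0)
(7, 0)
(3.464, 3.536)

Derivation:
Executing turtle program step by step:
Start: pos=(0,0), heading=0, pen down
FD 7: (0,0) -> (7,0) [heading=0, draw]
LT 135: heading 0 -> 135
FD 5: (7,0) -> (3.464,3.536) [heading=135, draw]
LT 292: heading 135 -> 67
Final: pos=(3.464,3.536), heading=67, 2 segment(s) drawn
Waypoints (3 total):
(0, 0)
(7, 0)
(3.464, 3.536)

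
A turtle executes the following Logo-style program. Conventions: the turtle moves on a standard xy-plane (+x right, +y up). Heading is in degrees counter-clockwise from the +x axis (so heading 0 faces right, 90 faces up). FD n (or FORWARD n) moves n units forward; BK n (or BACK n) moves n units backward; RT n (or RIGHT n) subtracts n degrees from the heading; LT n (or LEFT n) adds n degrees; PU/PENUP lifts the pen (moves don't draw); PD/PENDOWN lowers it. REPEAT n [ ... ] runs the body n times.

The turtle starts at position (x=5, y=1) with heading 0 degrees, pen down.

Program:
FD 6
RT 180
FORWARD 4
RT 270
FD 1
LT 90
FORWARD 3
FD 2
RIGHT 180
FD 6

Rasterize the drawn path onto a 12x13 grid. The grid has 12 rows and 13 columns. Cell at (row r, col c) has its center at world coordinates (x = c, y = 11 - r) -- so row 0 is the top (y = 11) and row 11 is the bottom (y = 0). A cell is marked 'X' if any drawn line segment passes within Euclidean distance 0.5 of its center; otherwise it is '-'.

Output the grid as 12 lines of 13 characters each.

Answer: -------------
-------------
-------------
-------------
-------------
-------------
-------------
-------------
-------------
-------------
-----XXXXXXX-
------XXXXXXX

Derivation:
Segment 0: (5,1) -> (11,1)
Segment 1: (11,1) -> (7,1)
Segment 2: (7,1) -> (7,-0)
Segment 3: (7,-0) -> (10,0)
Segment 4: (10,0) -> (12,0)
Segment 5: (12,0) -> (6,-0)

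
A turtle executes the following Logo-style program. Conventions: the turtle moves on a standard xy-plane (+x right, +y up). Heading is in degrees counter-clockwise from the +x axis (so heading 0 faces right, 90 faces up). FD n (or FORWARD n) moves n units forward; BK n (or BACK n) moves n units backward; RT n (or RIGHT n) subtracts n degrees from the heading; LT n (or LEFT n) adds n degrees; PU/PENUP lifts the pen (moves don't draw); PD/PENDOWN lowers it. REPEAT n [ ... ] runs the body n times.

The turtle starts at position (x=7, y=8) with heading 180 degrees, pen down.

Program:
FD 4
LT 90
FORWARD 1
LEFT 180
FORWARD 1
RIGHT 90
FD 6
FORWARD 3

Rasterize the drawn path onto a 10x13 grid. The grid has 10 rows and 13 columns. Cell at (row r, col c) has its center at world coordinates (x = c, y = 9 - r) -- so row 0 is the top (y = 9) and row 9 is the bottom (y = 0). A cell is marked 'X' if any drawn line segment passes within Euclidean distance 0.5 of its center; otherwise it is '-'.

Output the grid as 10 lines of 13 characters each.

Answer: -------------
---XXXXXXXXXX
---X---------
-------------
-------------
-------------
-------------
-------------
-------------
-------------

Derivation:
Segment 0: (7,8) -> (3,8)
Segment 1: (3,8) -> (3,7)
Segment 2: (3,7) -> (3,8)
Segment 3: (3,8) -> (9,8)
Segment 4: (9,8) -> (12,8)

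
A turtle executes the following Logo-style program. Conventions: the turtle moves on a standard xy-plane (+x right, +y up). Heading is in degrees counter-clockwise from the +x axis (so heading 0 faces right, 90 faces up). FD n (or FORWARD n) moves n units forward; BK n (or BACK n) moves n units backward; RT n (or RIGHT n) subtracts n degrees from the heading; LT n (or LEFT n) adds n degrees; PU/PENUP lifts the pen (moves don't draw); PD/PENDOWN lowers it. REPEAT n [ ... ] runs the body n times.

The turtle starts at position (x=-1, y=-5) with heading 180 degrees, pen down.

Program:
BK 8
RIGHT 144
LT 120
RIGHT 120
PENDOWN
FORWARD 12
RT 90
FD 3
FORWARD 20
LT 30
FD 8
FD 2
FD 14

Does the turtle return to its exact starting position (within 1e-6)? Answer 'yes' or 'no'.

Executing turtle program step by step:
Start: pos=(-1,-5), heading=180, pen down
BK 8: (-1,-5) -> (7,-5) [heading=180, draw]
RT 144: heading 180 -> 36
LT 120: heading 36 -> 156
RT 120: heading 156 -> 36
PD: pen down
FD 12: (7,-5) -> (16.708,2.053) [heading=36, draw]
RT 90: heading 36 -> 306
FD 3: (16.708,2.053) -> (18.472,-0.374) [heading=306, draw]
FD 20: (18.472,-0.374) -> (30.227,-16.554) [heading=306, draw]
LT 30: heading 306 -> 336
FD 8: (30.227,-16.554) -> (37.536,-19.808) [heading=336, draw]
FD 2: (37.536,-19.808) -> (39.363,-20.621) [heading=336, draw]
FD 14: (39.363,-20.621) -> (52.152,-26.316) [heading=336, draw]
Final: pos=(52.152,-26.316), heading=336, 7 segment(s) drawn

Start position: (-1, -5)
Final position: (52.152, -26.316)
Distance = 57.267; >= 1e-6 -> NOT closed

Answer: no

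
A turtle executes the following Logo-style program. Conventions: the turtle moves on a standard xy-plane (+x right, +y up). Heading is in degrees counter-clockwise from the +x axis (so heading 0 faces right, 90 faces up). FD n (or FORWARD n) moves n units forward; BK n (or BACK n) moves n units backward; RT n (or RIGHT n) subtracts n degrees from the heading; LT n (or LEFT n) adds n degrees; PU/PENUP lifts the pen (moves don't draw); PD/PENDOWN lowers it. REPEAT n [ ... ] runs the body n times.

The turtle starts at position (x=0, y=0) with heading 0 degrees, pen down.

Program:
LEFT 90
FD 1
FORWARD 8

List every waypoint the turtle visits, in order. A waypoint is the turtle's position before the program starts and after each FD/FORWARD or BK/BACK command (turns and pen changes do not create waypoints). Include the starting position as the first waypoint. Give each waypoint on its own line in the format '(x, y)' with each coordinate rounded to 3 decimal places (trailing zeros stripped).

Executing turtle program step by step:
Start: pos=(0,0), heading=0, pen down
LT 90: heading 0 -> 90
FD 1: (0,0) -> (0,1) [heading=90, draw]
FD 8: (0,1) -> (0,9) [heading=90, draw]
Final: pos=(0,9), heading=90, 2 segment(s) drawn
Waypoints (3 total):
(0, 0)
(0, 1)
(0, 9)

Answer: (0, 0)
(0, 1)
(0, 9)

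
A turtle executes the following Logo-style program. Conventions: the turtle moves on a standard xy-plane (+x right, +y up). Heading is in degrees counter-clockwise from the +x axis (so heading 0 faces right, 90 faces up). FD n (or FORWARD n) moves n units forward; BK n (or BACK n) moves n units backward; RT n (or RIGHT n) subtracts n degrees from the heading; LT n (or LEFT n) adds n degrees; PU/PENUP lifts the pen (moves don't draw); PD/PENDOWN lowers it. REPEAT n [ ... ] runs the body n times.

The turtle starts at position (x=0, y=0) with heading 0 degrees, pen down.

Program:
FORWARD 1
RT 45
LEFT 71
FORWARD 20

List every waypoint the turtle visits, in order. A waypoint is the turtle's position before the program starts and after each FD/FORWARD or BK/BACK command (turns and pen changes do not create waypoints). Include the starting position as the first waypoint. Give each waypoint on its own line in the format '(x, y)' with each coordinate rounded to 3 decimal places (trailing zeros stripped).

Answer: (0, 0)
(1, 0)
(18.976, 8.767)

Derivation:
Executing turtle program step by step:
Start: pos=(0,0), heading=0, pen down
FD 1: (0,0) -> (1,0) [heading=0, draw]
RT 45: heading 0 -> 315
LT 71: heading 315 -> 26
FD 20: (1,0) -> (18.976,8.767) [heading=26, draw]
Final: pos=(18.976,8.767), heading=26, 2 segment(s) drawn
Waypoints (3 total):
(0, 0)
(1, 0)
(18.976, 8.767)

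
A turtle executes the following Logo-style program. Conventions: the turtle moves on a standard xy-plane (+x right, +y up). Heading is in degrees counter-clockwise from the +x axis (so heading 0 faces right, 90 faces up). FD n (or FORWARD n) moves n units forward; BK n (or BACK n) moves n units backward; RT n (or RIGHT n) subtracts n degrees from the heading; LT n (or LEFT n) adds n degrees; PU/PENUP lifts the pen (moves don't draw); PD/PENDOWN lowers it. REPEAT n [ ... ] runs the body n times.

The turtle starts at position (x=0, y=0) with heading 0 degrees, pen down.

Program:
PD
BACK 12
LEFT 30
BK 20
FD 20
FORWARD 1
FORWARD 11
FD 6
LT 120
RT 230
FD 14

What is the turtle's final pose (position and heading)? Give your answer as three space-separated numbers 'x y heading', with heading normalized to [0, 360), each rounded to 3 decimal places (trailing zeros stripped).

Executing turtle program step by step:
Start: pos=(0,0), heading=0, pen down
PD: pen down
BK 12: (0,0) -> (-12,0) [heading=0, draw]
LT 30: heading 0 -> 30
BK 20: (-12,0) -> (-29.321,-10) [heading=30, draw]
FD 20: (-29.321,-10) -> (-12,0) [heading=30, draw]
FD 1: (-12,0) -> (-11.134,0.5) [heading=30, draw]
FD 11: (-11.134,0.5) -> (-1.608,6) [heading=30, draw]
FD 6: (-1.608,6) -> (3.588,9) [heading=30, draw]
LT 120: heading 30 -> 150
RT 230: heading 150 -> 280
FD 14: (3.588,9) -> (6.02,-4.787) [heading=280, draw]
Final: pos=(6.02,-4.787), heading=280, 7 segment(s) drawn

Answer: 6.02 -4.787 280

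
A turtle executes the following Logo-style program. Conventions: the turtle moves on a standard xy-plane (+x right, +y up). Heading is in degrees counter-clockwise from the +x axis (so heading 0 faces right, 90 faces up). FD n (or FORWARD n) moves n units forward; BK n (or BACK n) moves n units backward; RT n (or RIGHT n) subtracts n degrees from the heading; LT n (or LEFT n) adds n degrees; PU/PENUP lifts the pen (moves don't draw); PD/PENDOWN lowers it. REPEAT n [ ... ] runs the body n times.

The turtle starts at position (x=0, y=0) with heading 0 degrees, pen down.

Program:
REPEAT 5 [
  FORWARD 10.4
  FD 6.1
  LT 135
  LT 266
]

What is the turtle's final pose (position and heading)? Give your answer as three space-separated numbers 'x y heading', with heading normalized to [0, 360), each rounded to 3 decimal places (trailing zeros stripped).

Executing turtle program step by step:
Start: pos=(0,0), heading=0, pen down
REPEAT 5 [
  -- iteration 1/5 --
  FD 10.4: (0,0) -> (10.4,0) [heading=0, draw]
  FD 6.1: (10.4,0) -> (16.5,0) [heading=0, draw]
  LT 135: heading 0 -> 135
  LT 266: heading 135 -> 41
  -- iteration 2/5 --
  FD 10.4: (16.5,0) -> (24.349,6.823) [heading=41, draw]
  FD 6.1: (24.349,6.823) -> (28.953,10.825) [heading=41, draw]
  LT 135: heading 41 -> 176
  LT 266: heading 176 -> 82
  -- iteration 3/5 --
  FD 10.4: (28.953,10.825) -> (30.4,21.124) [heading=82, draw]
  FD 6.1: (30.4,21.124) -> (31.249,27.164) [heading=82, draw]
  LT 135: heading 82 -> 217
  LT 266: heading 217 -> 123
  -- iteration 4/5 --
  FD 10.4: (31.249,27.164) -> (25.585,35.887) [heading=123, draw]
  FD 6.1: (25.585,35.887) -> (22.263,41.002) [heading=123, draw]
  LT 135: heading 123 -> 258
  LT 266: heading 258 -> 164
  -- iteration 5/5 --
  FD 10.4: (22.263,41.002) -> (12.265,43.869) [heading=164, draw]
  FD 6.1: (12.265,43.869) -> (6.402,45.55) [heading=164, draw]
  LT 135: heading 164 -> 299
  LT 266: heading 299 -> 205
]
Final: pos=(6.402,45.55), heading=205, 10 segment(s) drawn

Answer: 6.402 45.55 205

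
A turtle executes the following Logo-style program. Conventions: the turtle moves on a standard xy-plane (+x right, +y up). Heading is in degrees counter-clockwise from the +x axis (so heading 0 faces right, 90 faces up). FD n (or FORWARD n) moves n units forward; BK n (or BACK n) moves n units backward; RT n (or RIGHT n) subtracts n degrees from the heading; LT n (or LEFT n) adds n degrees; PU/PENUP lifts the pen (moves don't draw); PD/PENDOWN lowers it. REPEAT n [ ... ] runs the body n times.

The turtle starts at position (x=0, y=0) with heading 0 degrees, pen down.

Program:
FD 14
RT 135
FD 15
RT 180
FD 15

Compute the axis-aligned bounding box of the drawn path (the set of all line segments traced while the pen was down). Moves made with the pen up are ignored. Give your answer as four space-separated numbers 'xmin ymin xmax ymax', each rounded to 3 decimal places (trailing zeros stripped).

Executing turtle program step by step:
Start: pos=(0,0), heading=0, pen down
FD 14: (0,0) -> (14,0) [heading=0, draw]
RT 135: heading 0 -> 225
FD 15: (14,0) -> (3.393,-10.607) [heading=225, draw]
RT 180: heading 225 -> 45
FD 15: (3.393,-10.607) -> (14,0) [heading=45, draw]
Final: pos=(14,0), heading=45, 3 segment(s) drawn

Segment endpoints: x in {0, 3.393, 14, 14}, y in {-10.607, 0, 0}
xmin=0, ymin=-10.607, xmax=14, ymax=0

Answer: 0 -10.607 14 0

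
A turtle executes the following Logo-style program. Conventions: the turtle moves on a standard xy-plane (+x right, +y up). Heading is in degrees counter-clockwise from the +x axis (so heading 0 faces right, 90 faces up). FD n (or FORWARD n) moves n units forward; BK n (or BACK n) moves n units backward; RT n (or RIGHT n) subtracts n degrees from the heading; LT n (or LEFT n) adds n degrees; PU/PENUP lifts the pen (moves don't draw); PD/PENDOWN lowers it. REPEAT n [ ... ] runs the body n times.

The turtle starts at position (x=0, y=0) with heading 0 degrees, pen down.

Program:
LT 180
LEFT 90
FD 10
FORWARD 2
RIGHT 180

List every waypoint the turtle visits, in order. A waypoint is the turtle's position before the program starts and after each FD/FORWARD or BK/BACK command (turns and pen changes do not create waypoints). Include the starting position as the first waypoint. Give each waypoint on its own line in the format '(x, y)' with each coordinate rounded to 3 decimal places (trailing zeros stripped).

Executing turtle program step by step:
Start: pos=(0,0), heading=0, pen down
LT 180: heading 0 -> 180
LT 90: heading 180 -> 270
FD 10: (0,0) -> (0,-10) [heading=270, draw]
FD 2: (0,-10) -> (0,-12) [heading=270, draw]
RT 180: heading 270 -> 90
Final: pos=(0,-12), heading=90, 2 segment(s) drawn
Waypoints (3 total):
(0, 0)
(0, -10)
(0, -12)

Answer: (0, 0)
(0, -10)
(0, -12)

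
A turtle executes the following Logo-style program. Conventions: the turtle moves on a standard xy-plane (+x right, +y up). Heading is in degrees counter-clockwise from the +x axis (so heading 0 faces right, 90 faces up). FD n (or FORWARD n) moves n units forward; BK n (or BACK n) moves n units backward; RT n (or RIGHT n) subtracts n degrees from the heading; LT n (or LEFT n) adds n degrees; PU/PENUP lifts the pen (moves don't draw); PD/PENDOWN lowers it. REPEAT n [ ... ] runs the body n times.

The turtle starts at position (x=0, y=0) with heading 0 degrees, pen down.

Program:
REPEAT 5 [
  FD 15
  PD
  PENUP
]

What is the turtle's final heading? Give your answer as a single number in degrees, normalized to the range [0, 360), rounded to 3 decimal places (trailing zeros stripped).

Executing turtle program step by step:
Start: pos=(0,0), heading=0, pen down
REPEAT 5 [
  -- iteration 1/5 --
  FD 15: (0,0) -> (15,0) [heading=0, draw]
  PD: pen down
  PU: pen up
  -- iteration 2/5 --
  FD 15: (15,0) -> (30,0) [heading=0, move]
  PD: pen down
  PU: pen up
  -- iteration 3/5 --
  FD 15: (30,0) -> (45,0) [heading=0, move]
  PD: pen down
  PU: pen up
  -- iteration 4/5 --
  FD 15: (45,0) -> (60,0) [heading=0, move]
  PD: pen down
  PU: pen up
  -- iteration 5/5 --
  FD 15: (60,0) -> (75,0) [heading=0, move]
  PD: pen down
  PU: pen up
]
Final: pos=(75,0), heading=0, 1 segment(s) drawn

Answer: 0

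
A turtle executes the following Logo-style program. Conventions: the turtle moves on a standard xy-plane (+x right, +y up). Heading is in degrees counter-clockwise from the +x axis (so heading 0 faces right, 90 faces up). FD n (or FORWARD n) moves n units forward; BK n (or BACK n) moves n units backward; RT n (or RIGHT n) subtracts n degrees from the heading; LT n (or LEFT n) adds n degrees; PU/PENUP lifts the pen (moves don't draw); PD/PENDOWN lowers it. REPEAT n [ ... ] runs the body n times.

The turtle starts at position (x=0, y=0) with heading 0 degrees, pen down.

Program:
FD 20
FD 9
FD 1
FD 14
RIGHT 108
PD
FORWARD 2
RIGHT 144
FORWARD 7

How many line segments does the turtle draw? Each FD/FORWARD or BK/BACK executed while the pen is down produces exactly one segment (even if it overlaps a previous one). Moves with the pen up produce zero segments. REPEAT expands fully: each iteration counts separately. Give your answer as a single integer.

Executing turtle program step by step:
Start: pos=(0,0), heading=0, pen down
FD 20: (0,0) -> (20,0) [heading=0, draw]
FD 9: (20,0) -> (29,0) [heading=0, draw]
FD 1: (29,0) -> (30,0) [heading=0, draw]
FD 14: (30,0) -> (44,0) [heading=0, draw]
RT 108: heading 0 -> 252
PD: pen down
FD 2: (44,0) -> (43.382,-1.902) [heading=252, draw]
RT 144: heading 252 -> 108
FD 7: (43.382,-1.902) -> (41.219,4.755) [heading=108, draw]
Final: pos=(41.219,4.755), heading=108, 6 segment(s) drawn
Segments drawn: 6

Answer: 6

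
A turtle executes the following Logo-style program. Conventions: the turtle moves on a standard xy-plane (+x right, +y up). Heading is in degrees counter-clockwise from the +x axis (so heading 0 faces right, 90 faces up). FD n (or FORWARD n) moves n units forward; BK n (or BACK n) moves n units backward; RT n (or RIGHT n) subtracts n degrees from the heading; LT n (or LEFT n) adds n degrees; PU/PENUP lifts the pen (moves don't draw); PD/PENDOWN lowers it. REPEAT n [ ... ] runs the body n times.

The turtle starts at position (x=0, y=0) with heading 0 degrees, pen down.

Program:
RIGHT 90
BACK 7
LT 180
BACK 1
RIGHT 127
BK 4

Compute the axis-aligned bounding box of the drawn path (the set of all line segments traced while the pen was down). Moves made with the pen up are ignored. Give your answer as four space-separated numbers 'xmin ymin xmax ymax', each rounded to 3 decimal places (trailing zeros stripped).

Executing turtle program step by step:
Start: pos=(0,0), heading=0, pen down
RT 90: heading 0 -> 270
BK 7: (0,0) -> (0,7) [heading=270, draw]
LT 180: heading 270 -> 90
BK 1: (0,7) -> (0,6) [heading=90, draw]
RT 127: heading 90 -> 323
BK 4: (0,6) -> (-3.195,8.407) [heading=323, draw]
Final: pos=(-3.195,8.407), heading=323, 3 segment(s) drawn

Segment endpoints: x in {-3.195, 0, 0, 0}, y in {0, 6, 7, 8.407}
xmin=-3.195, ymin=0, xmax=0, ymax=8.407

Answer: -3.195 0 0 8.407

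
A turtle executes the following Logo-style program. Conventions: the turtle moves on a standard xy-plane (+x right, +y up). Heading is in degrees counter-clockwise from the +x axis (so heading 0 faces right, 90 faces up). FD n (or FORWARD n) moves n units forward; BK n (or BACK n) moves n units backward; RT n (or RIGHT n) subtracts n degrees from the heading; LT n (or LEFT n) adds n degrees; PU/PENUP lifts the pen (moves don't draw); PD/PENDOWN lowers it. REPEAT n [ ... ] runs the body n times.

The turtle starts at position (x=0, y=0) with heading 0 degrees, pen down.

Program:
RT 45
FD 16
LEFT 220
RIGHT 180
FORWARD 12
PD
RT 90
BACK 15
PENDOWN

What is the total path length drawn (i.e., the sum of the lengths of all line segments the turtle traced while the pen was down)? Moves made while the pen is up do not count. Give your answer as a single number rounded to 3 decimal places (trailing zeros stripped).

Answer: 43

Derivation:
Executing turtle program step by step:
Start: pos=(0,0), heading=0, pen down
RT 45: heading 0 -> 315
FD 16: (0,0) -> (11.314,-11.314) [heading=315, draw]
LT 220: heading 315 -> 175
RT 180: heading 175 -> 355
FD 12: (11.314,-11.314) -> (23.268,-12.36) [heading=355, draw]
PD: pen down
RT 90: heading 355 -> 265
BK 15: (23.268,-12.36) -> (24.575,2.583) [heading=265, draw]
PD: pen down
Final: pos=(24.575,2.583), heading=265, 3 segment(s) drawn

Segment lengths:
  seg 1: (0,0) -> (11.314,-11.314), length = 16
  seg 2: (11.314,-11.314) -> (23.268,-12.36), length = 12
  seg 3: (23.268,-12.36) -> (24.575,2.583), length = 15
Total = 43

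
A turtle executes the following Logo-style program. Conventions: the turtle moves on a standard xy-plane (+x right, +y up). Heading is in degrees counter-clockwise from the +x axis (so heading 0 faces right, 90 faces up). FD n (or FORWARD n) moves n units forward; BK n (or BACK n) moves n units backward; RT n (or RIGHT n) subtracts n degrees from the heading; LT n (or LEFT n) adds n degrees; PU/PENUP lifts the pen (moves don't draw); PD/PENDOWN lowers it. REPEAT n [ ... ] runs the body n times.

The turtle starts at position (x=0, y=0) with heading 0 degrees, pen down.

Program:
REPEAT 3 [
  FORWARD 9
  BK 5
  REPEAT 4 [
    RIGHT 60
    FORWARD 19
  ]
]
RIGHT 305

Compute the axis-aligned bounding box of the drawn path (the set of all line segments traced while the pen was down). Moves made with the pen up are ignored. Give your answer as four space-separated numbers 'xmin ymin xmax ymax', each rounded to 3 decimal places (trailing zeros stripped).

Executing turtle program step by step:
Start: pos=(0,0), heading=0, pen down
REPEAT 3 [
  -- iteration 1/3 --
  FD 9: (0,0) -> (9,0) [heading=0, draw]
  BK 5: (9,0) -> (4,0) [heading=0, draw]
  REPEAT 4 [
    -- iteration 1/4 --
    RT 60: heading 0 -> 300
    FD 19: (4,0) -> (13.5,-16.454) [heading=300, draw]
    -- iteration 2/4 --
    RT 60: heading 300 -> 240
    FD 19: (13.5,-16.454) -> (4,-32.909) [heading=240, draw]
    -- iteration 3/4 --
    RT 60: heading 240 -> 180
    FD 19: (4,-32.909) -> (-15,-32.909) [heading=180, draw]
    -- iteration 4/4 --
    RT 60: heading 180 -> 120
    FD 19: (-15,-32.909) -> (-24.5,-16.454) [heading=120, draw]
  ]
  -- iteration 2/3 --
  FD 9: (-24.5,-16.454) -> (-29,-8.66) [heading=120, draw]
  BK 5: (-29,-8.66) -> (-26.5,-12.99) [heading=120, draw]
  REPEAT 4 [
    -- iteration 1/4 --
    RT 60: heading 120 -> 60
    FD 19: (-26.5,-12.99) -> (-17,3.464) [heading=60, draw]
    -- iteration 2/4 --
    RT 60: heading 60 -> 0
    FD 19: (-17,3.464) -> (2,3.464) [heading=0, draw]
    -- iteration 3/4 --
    RT 60: heading 0 -> 300
    FD 19: (2,3.464) -> (11.5,-12.99) [heading=300, draw]
    -- iteration 4/4 --
    RT 60: heading 300 -> 240
    FD 19: (11.5,-12.99) -> (2,-29.445) [heading=240, draw]
  ]
  -- iteration 3/3 --
  FD 9: (2,-29.445) -> (-2.5,-37.239) [heading=240, draw]
  BK 5: (-2.5,-37.239) -> (0,-32.909) [heading=240, draw]
  REPEAT 4 [
    -- iteration 1/4 --
    RT 60: heading 240 -> 180
    FD 19: (0,-32.909) -> (-19,-32.909) [heading=180, draw]
    -- iteration 2/4 --
    RT 60: heading 180 -> 120
    FD 19: (-19,-32.909) -> (-28.5,-16.454) [heading=120, draw]
    -- iteration 3/4 --
    RT 60: heading 120 -> 60
    FD 19: (-28.5,-16.454) -> (-19,0) [heading=60, draw]
    -- iteration 4/4 --
    RT 60: heading 60 -> 0
    FD 19: (-19,0) -> (0,0) [heading=0, draw]
  ]
]
RT 305: heading 0 -> 55
Final: pos=(0,0), heading=55, 18 segment(s) drawn

Segment endpoints: x in {-29, -28.5, -26.5, -24.5, -19, -19, -17, -15, -2.5, 0, 0, 0, 2, 2, 4, 4, 9, 11.5, 13.5}, y in {-37.239, -32.909, -32.909, -32.909, -29.445, -16.454, -16.454, -16.454, -12.99, -8.66, 0, 0, 0, 3.464, 3.464}
xmin=-29, ymin=-37.239, xmax=13.5, ymax=3.464

Answer: -29 -37.239 13.5 3.464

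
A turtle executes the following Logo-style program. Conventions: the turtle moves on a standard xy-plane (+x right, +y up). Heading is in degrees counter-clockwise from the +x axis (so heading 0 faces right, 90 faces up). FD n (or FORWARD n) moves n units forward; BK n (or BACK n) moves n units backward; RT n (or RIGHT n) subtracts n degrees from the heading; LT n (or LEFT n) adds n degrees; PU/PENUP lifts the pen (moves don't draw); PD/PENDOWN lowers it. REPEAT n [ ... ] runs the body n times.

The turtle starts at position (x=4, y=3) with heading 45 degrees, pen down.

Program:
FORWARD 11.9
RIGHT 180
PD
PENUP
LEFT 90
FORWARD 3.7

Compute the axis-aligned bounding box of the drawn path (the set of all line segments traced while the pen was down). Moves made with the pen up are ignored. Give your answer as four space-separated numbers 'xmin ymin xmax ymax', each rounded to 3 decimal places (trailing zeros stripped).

Answer: 4 3 12.415 11.415

Derivation:
Executing turtle program step by step:
Start: pos=(4,3), heading=45, pen down
FD 11.9: (4,3) -> (12.415,11.415) [heading=45, draw]
RT 180: heading 45 -> 225
PD: pen down
PU: pen up
LT 90: heading 225 -> 315
FD 3.7: (12.415,11.415) -> (15.031,8.798) [heading=315, move]
Final: pos=(15.031,8.798), heading=315, 1 segment(s) drawn

Segment endpoints: x in {4, 12.415}, y in {3, 11.415}
xmin=4, ymin=3, xmax=12.415, ymax=11.415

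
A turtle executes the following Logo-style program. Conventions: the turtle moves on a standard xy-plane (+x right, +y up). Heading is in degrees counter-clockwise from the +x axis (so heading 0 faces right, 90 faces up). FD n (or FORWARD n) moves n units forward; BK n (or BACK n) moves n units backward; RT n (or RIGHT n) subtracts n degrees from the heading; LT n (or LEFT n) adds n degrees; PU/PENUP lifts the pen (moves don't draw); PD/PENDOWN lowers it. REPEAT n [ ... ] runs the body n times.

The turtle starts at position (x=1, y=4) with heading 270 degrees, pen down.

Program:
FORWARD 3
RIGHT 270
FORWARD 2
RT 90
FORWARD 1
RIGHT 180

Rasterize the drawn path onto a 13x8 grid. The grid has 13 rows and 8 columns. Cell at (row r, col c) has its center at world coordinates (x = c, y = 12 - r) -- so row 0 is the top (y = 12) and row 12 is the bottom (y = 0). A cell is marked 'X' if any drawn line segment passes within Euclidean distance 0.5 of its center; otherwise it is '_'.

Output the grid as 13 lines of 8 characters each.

Segment 0: (1,4) -> (1,1)
Segment 1: (1,1) -> (3,1)
Segment 2: (3,1) -> (3,0)

Answer: ________
________
________
________
________
________
________
________
_X______
_X______
_X______
_XXX____
___X____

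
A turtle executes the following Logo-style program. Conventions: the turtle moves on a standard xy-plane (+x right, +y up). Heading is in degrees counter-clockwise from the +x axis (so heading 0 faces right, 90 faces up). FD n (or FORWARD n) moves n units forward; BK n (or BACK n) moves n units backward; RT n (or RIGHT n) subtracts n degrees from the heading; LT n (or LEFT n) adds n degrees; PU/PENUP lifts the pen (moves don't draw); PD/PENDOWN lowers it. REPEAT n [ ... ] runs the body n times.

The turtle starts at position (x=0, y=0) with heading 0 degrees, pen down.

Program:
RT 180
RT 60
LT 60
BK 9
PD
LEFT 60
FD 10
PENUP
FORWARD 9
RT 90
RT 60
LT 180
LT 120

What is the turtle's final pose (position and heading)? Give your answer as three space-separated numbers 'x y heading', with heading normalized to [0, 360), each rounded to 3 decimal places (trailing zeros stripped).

Executing turtle program step by step:
Start: pos=(0,0), heading=0, pen down
RT 180: heading 0 -> 180
RT 60: heading 180 -> 120
LT 60: heading 120 -> 180
BK 9: (0,0) -> (9,0) [heading=180, draw]
PD: pen down
LT 60: heading 180 -> 240
FD 10: (9,0) -> (4,-8.66) [heading=240, draw]
PU: pen up
FD 9: (4,-8.66) -> (-0.5,-16.454) [heading=240, move]
RT 90: heading 240 -> 150
RT 60: heading 150 -> 90
LT 180: heading 90 -> 270
LT 120: heading 270 -> 30
Final: pos=(-0.5,-16.454), heading=30, 2 segment(s) drawn

Answer: -0.5 -16.454 30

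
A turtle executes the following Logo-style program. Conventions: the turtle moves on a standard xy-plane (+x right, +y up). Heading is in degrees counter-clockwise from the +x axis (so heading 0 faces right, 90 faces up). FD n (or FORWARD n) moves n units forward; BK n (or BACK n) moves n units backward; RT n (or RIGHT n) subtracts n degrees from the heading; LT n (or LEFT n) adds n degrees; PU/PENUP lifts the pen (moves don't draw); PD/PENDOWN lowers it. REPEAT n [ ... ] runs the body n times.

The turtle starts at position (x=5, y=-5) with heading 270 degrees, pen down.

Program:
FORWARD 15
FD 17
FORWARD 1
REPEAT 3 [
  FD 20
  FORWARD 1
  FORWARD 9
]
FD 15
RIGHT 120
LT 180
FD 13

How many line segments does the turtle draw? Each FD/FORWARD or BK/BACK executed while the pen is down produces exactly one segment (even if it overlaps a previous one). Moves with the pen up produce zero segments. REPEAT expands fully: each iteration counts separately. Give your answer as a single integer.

Executing turtle program step by step:
Start: pos=(5,-5), heading=270, pen down
FD 15: (5,-5) -> (5,-20) [heading=270, draw]
FD 17: (5,-20) -> (5,-37) [heading=270, draw]
FD 1: (5,-37) -> (5,-38) [heading=270, draw]
REPEAT 3 [
  -- iteration 1/3 --
  FD 20: (5,-38) -> (5,-58) [heading=270, draw]
  FD 1: (5,-58) -> (5,-59) [heading=270, draw]
  FD 9: (5,-59) -> (5,-68) [heading=270, draw]
  -- iteration 2/3 --
  FD 20: (5,-68) -> (5,-88) [heading=270, draw]
  FD 1: (5,-88) -> (5,-89) [heading=270, draw]
  FD 9: (5,-89) -> (5,-98) [heading=270, draw]
  -- iteration 3/3 --
  FD 20: (5,-98) -> (5,-118) [heading=270, draw]
  FD 1: (5,-118) -> (5,-119) [heading=270, draw]
  FD 9: (5,-119) -> (5,-128) [heading=270, draw]
]
FD 15: (5,-128) -> (5,-143) [heading=270, draw]
RT 120: heading 270 -> 150
LT 180: heading 150 -> 330
FD 13: (5,-143) -> (16.258,-149.5) [heading=330, draw]
Final: pos=(16.258,-149.5), heading=330, 14 segment(s) drawn
Segments drawn: 14

Answer: 14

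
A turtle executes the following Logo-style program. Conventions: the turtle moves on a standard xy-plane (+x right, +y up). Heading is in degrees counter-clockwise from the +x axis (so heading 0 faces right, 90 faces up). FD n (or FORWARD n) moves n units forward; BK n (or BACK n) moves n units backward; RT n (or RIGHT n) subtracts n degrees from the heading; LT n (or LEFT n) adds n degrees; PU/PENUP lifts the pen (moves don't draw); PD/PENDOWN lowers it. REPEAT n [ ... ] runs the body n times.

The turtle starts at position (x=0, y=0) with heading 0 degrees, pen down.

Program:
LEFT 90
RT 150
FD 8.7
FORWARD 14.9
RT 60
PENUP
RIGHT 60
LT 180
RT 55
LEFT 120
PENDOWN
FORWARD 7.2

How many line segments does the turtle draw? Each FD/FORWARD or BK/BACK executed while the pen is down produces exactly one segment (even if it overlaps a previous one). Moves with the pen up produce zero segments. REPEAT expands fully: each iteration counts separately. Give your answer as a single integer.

Executing turtle program step by step:
Start: pos=(0,0), heading=0, pen down
LT 90: heading 0 -> 90
RT 150: heading 90 -> 300
FD 8.7: (0,0) -> (4.35,-7.534) [heading=300, draw]
FD 14.9: (4.35,-7.534) -> (11.8,-20.438) [heading=300, draw]
RT 60: heading 300 -> 240
PU: pen up
RT 60: heading 240 -> 180
LT 180: heading 180 -> 0
RT 55: heading 0 -> 305
LT 120: heading 305 -> 65
PD: pen down
FD 7.2: (11.8,-20.438) -> (14.843,-13.913) [heading=65, draw]
Final: pos=(14.843,-13.913), heading=65, 3 segment(s) drawn
Segments drawn: 3

Answer: 3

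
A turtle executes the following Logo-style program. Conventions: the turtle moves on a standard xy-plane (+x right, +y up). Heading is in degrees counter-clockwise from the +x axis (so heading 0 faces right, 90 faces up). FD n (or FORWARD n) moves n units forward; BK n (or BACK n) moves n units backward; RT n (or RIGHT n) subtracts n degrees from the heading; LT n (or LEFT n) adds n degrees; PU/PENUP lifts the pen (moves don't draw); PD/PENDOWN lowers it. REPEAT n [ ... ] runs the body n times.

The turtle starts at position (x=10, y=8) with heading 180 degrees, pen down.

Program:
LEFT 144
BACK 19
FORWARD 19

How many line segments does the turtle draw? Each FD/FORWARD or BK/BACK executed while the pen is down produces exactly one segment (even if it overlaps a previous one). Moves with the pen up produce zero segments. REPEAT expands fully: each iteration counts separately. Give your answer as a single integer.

Executing turtle program step by step:
Start: pos=(10,8), heading=180, pen down
LT 144: heading 180 -> 324
BK 19: (10,8) -> (-5.371,19.168) [heading=324, draw]
FD 19: (-5.371,19.168) -> (10,8) [heading=324, draw]
Final: pos=(10,8), heading=324, 2 segment(s) drawn
Segments drawn: 2

Answer: 2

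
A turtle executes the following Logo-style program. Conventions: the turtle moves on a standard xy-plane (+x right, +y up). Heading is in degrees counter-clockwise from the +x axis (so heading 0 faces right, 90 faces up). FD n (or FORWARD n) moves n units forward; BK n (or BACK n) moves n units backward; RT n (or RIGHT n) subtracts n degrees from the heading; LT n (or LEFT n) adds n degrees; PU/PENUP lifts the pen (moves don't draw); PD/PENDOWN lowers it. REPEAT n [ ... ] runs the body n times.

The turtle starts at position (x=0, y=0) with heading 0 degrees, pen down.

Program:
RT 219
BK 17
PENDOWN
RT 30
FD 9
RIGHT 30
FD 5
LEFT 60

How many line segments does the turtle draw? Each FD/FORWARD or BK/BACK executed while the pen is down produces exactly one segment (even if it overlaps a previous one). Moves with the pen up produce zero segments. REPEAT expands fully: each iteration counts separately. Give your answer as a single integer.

Executing turtle program step by step:
Start: pos=(0,0), heading=0, pen down
RT 219: heading 0 -> 141
BK 17: (0,0) -> (13.211,-10.698) [heading=141, draw]
PD: pen down
RT 30: heading 141 -> 111
FD 9: (13.211,-10.698) -> (9.986,-2.296) [heading=111, draw]
RT 30: heading 111 -> 81
FD 5: (9.986,-2.296) -> (10.768,2.642) [heading=81, draw]
LT 60: heading 81 -> 141
Final: pos=(10.768,2.642), heading=141, 3 segment(s) drawn
Segments drawn: 3

Answer: 3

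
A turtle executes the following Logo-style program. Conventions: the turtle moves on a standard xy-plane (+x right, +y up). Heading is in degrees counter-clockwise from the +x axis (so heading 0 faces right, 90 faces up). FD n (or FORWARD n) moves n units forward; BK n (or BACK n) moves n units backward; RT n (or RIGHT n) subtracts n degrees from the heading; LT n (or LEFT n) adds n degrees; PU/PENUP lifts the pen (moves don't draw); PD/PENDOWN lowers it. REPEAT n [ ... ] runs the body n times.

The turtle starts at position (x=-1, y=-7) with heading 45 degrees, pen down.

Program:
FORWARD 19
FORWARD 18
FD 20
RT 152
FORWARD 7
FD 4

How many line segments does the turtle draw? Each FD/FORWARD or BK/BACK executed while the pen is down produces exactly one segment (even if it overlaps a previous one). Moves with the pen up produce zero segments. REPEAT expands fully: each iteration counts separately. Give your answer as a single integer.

Answer: 5

Derivation:
Executing turtle program step by step:
Start: pos=(-1,-7), heading=45, pen down
FD 19: (-1,-7) -> (12.435,6.435) [heading=45, draw]
FD 18: (12.435,6.435) -> (25.163,19.163) [heading=45, draw]
FD 20: (25.163,19.163) -> (39.305,33.305) [heading=45, draw]
RT 152: heading 45 -> 253
FD 7: (39.305,33.305) -> (37.258,26.611) [heading=253, draw]
FD 4: (37.258,26.611) -> (36.089,22.786) [heading=253, draw]
Final: pos=(36.089,22.786), heading=253, 5 segment(s) drawn
Segments drawn: 5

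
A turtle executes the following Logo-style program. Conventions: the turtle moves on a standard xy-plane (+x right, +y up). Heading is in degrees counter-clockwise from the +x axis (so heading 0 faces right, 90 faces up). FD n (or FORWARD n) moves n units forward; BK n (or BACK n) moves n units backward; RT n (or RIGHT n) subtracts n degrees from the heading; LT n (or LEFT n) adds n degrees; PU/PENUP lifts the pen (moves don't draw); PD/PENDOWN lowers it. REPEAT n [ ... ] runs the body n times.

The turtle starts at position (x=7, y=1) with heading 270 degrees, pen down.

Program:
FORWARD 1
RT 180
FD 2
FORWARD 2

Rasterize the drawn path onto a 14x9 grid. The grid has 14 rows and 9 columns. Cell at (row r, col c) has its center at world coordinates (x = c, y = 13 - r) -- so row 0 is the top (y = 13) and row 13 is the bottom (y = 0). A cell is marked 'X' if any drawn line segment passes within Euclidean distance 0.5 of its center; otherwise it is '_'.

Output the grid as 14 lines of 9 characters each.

Answer: _________
_________
_________
_________
_________
_________
_________
_________
_________
_______X_
_______X_
_______X_
_______X_
_______X_

Derivation:
Segment 0: (7,1) -> (7,0)
Segment 1: (7,0) -> (7,2)
Segment 2: (7,2) -> (7,4)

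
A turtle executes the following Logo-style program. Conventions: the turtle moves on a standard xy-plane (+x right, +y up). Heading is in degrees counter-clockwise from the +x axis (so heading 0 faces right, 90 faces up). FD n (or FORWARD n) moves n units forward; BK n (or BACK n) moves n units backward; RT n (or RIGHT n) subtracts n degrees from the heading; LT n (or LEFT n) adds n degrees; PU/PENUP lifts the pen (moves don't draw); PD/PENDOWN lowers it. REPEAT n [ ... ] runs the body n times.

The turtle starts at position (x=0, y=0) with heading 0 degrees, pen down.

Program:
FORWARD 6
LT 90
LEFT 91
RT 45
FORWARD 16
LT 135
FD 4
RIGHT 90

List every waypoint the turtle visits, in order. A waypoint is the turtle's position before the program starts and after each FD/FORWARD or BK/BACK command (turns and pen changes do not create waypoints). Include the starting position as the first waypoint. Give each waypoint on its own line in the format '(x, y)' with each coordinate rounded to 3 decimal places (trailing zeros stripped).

Executing turtle program step by step:
Start: pos=(0,0), heading=0, pen down
FD 6: (0,0) -> (6,0) [heading=0, draw]
LT 90: heading 0 -> 90
LT 91: heading 90 -> 181
RT 45: heading 181 -> 136
FD 16: (6,0) -> (-5.509,11.115) [heading=136, draw]
LT 135: heading 136 -> 271
FD 4: (-5.509,11.115) -> (-5.44,7.115) [heading=271, draw]
RT 90: heading 271 -> 181
Final: pos=(-5.44,7.115), heading=181, 3 segment(s) drawn
Waypoints (4 total):
(0, 0)
(6, 0)
(-5.509, 11.115)
(-5.44, 7.115)

Answer: (0, 0)
(6, 0)
(-5.509, 11.115)
(-5.44, 7.115)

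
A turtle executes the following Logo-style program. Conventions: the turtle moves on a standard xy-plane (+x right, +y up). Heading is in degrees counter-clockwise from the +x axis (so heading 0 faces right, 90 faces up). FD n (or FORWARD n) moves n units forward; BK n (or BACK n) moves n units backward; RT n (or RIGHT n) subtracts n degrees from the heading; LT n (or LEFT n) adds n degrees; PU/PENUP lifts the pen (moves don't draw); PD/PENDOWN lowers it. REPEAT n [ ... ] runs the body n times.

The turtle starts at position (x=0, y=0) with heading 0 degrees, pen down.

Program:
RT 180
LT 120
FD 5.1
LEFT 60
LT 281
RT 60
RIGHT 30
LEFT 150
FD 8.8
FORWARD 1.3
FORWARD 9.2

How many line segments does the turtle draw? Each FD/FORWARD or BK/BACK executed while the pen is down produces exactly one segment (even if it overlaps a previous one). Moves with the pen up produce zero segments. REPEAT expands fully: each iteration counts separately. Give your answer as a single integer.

Answer: 4

Derivation:
Executing turtle program step by step:
Start: pos=(0,0), heading=0, pen down
RT 180: heading 0 -> 180
LT 120: heading 180 -> 300
FD 5.1: (0,0) -> (2.55,-4.417) [heading=300, draw]
LT 60: heading 300 -> 0
LT 281: heading 0 -> 281
RT 60: heading 281 -> 221
RT 30: heading 221 -> 191
LT 150: heading 191 -> 341
FD 8.8: (2.55,-4.417) -> (10.871,-7.282) [heading=341, draw]
FD 1.3: (10.871,-7.282) -> (12.1,-7.705) [heading=341, draw]
FD 9.2: (12.1,-7.705) -> (20.799,-10.7) [heading=341, draw]
Final: pos=(20.799,-10.7), heading=341, 4 segment(s) drawn
Segments drawn: 4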